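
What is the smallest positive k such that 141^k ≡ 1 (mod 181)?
60

181 is prime, so ord(141) divides φ(181) = 180.
Divisors of 180: 1, 2, 3, 4, 5, 6, 9, 10, 12, 15, 18, 20, 30, 36, 45, 60, 90, 180.
Repeated squaring: 141^1 ≡ 141, 141^2 ≡ 152, 141^4 ≡ 117, 141^8 ≡ 114, 141^16 ≡ 145, 141^32 ≡ 29, 141^64 ≡ 117, 141^128 ≡ 114 (mod 181).
Test 141^d mod 181 for each divisor d in increasing order:
141^1 ≡ 141
141^2 ≡ 152
141^3 = 141^2·141^1 ≡ 74
141^4 ≡ 117
141^5 = 141^4·141^1 ≡ 26
141^6 = 141^4·141^2 ≡ 46
141^9 = 141^8·141^1 ≡ 146
141^10 = 141^8·141^2 ≡ 133
141^12 = 141^8·141^4 ≡ 125
141^15 = 141^8·141^4·141^2·141^1 ≡ 19
141^18 = 141^16·141^2 ≡ 139
141^20 = 141^16·141^4 ≡ 132
141^30 = 141^16·141^8·141^4·141^2 ≡ 180
141^36 = 141^32·141^4 ≡ 135
141^45 = 141^32·141^8·141^4·141^1 ≡ 162
141^60 = 141^32·141^16·141^8·141^4 ≡ 1  ← first divisor giving 1
The order is 60.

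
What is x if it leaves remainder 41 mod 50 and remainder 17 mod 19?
891

Using Chinese Remainder Theorem:
M = 50 × 19 = 950
M1 = 19, M2 = 50
y1 = 19^(-1) mod 50 = 29
y2 = 50^(-1) mod 19 = 8
x = (41×19×29 + 17×50×8) mod 950 = 891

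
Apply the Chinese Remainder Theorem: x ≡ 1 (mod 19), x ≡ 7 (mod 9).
115

Using Chinese Remainder Theorem:
M = 19 × 9 = 171
M1 = 9, M2 = 19
y1 = 9^(-1) mod 19 = 17
y2 = 19^(-1) mod 9 = 1
x = (1×9×17 + 7×19×1) mod 171 = 115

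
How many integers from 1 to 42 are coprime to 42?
12

42 = 2 × 3 × 7
φ(n) = n × ∏(1 - 1/p) for each prime p dividing n
φ(42) = 42 × (1 - 1/2) × (1 - 1/3) × (1 - 1/7) = 12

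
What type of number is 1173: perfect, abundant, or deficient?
deficient

Proper divisors of 1173: sum = 1 + 3 + 17 + 23 + 51 + 69 + 391 = 555
Since 555 < 1173, 1173 is deficient.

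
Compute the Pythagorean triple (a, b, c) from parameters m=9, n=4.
(65, 72, 97)

Euclid's formula: a = m² - n², b = 2mn, c = m² + n²
m = 9, n = 4
a = 9² - 4² = 81 - 16 = 65
b = 2 × 9 × 4 = 72
c = 9² + 4² = 81 + 16 = 97
Verification: 65² + 72² = 4225 + 5184 = 9409 = 97² ✓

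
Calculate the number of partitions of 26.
2436

p(n) counts ways to write n as a sum of positive integers (order ignored).
Euler's pentagonal recurrence: p(k) = p(k-1) + p(k-2) - p(k-5) - p(k-7) + p(k-12) + p(k-15) - ... (offsets j(3j∓1)/2, signs ++--, p(0)=1, p(<0)=0).
DP table for k = 0..25: p(0)=1, p(1)=1, p(2)=2, p(3)=3, p(4)=5, p(5)=7, p(6)=11, p(7)=15, p(8)=22, p(9)=30, p(10)=42, p(11)=56, p(12)=77, p(13)=101, p(14)=135, p(15)=176, p(16)=231, p(17)=297, p(18)=385, p(19)=490, p(20)=627, p(21)=792, p(22)=1002, p(23)=1255, p(24)=1575, p(25)=1958.
Final step: p(26) = p(25) + p(24) - p(21) - p(19) + p(14) + p(11) - p(4) - p(0)
= 1958 + 1575 - 792 - 490 + 135 + 56 - 5 - 1
= 2436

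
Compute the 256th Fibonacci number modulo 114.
3

Matrix identity: Q^n = [[F_(n+1), F_n], [F_n, F_(n-1)]] with Q = [[1,1],[1,0]].
n = 256 = 100000000₂. Square-and-multiply, entries mod 114:
Q^1 = [[1,1],[1,0]]
Q^2 = (Q^1)² = [[2,1],[1,1]]
Q^4 = (Q^2)² = [[5,3],[3,2]]
Q^8 = (Q^4)² = [[34,21],[21,13]]
Q^16 = (Q^8)² = [[1,75],[75,40]]
Q^32 = (Q^16)² = [[40,111],[111,43]]
Q^64 = (Q^32)² = [[13,93],[93,34]]
Q^128 = (Q^64)² = [[40,39],[39,1]]
Q^256 = (Q^128)² = [[43,3],[3,40]]
F_256 mod 114 = Q^256[0][1] = 3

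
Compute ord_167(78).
166

167 is prime, so ord(78) divides φ(167) = 166.
Divisors of 166: 1, 2, 83, 166.
Repeated squaring: 78^1 ≡ 78, 78^2 ≡ 72, 78^4 ≡ 7, 78^8 ≡ 49, 78^16 ≡ 63, 78^32 ≡ 128, 78^64 ≡ 18, 78^128 ≡ 157 (mod 167).
Test 78^d mod 167 for each divisor d in increasing order:
78^1 ≡ 78
78^2 ≡ 72
78^83 = 78^64·78^16·78^2·78^1 ≡ 166
78^166 = 78^128·78^32·78^4·78^2 ≡ 1  ← first divisor giving 1
The order is 166.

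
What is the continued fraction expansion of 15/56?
[0; 3, 1, 2, 1, 3]

Euclidean algorithm steps:
15 = 0 × 56 + 15
56 = 3 × 15 + 11
15 = 1 × 11 + 4
11 = 2 × 4 + 3
4 = 1 × 3 + 1
3 = 3 × 1 + 0
Continued fraction: [0; 3, 1, 2, 1, 3]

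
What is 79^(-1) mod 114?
13

gcd(79, 114) = 1, so the inverse exists.
Extended Euclidean algorithm on (114, 79):
114 = 1 × 79 + 35  ⟹  35 = (1)·114 + (-1)·79
79 = 2 × 35 + 9  ⟹  9 = (-2)·114 + (3)·79
35 = 3 × 9 + 8  ⟹  8 = (7)·114 + (-10)·79
9 = 1 × 8 + 1  ⟹  1 = (-9)·114 + (13)·79
So (13)·79 ≡ 1 (mod 114), i.e. 79^(-1) ≡ 13 (mod 114).
Check: 79 × 13 = 1027 ≡ 1 (mod 114)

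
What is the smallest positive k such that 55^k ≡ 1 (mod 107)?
106

107 is prime, so ord(55) divides φ(107) = 106.
Divisors of 106: 1, 2, 53, 106.
Repeated squaring: 55^1 ≡ 55, 55^2 ≡ 29, 55^4 ≡ 92, 55^8 ≡ 11, 55^16 ≡ 14, 55^32 ≡ 89, 55^64 ≡ 3 (mod 107).
Test 55^d mod 107 for each divisor d in increasing order:
55^1 ≡ 55
55^2 ≡ 29
55^53 = 55^32·55^16·55^4·55^1 ≡ 106
55^106 = 55^64·55^32·55^8·55^2 ≡ 1  ← first divisor giving 1
The order is 106.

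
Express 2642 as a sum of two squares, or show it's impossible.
31² + 41² (a=31, b=41)

Factorization: 2642 = 2 × 1321
By Fermat: n is sum of two squares iff every prime p ≡ 3 (mod 4) appears to even power.
All primes ≡ 3 (mod 4) appear to even power.
Search a = 0, 1, 2, … for 2642 - a² a perfect square: first hit at a = 31: 2642 - 961 = 1681 = 41².
2642 = 31² + 41² = 961 + 1681 ✓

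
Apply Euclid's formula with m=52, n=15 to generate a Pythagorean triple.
(2479, 1560, 2929)

Euclid's formula: a = m² - n², b = 2mn, c = m² + n²
m = 52, n = 15
a = 52² - 15² = 2704 - 225 = 2479
b = 2 × 52 × 15 = 1560
c = 52² + 15² = 2704 + 225 = 2929
Verification: 2479² + 1560² = 6145441 + 2433600 = 8579041 = 2929² ✓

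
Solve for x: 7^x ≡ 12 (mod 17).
7

Baby-step giant-step with step n = ⌈√17⌉ = 5.
Baby steps 7^j mod 17 (j:value) for j=0..4: 0:1, 1:7, 2:15, 3:3, 4:4.
Giant-step multiplier: 7^(-5) ≡ 7^(16-5) = 7^11 ≡ 14 (mod 17).
Giant steps γ_i = 12·14^i mod 17: γ_0=12, γ_1=15 (in table at j=2).
x = i·n + j = 1·5 + 2 = 7.
Check: 7^7 ≡ 12 (mod 17).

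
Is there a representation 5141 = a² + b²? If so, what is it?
10² + 71² (a=10, b=71)

Factorization: 5141 = 53 × 97
By Fermat: n is sum of two squares iff every prime p ≡ 3 (mod 4) appears to even power.
All primes ≡ 3 (mod 4) appear to even power.
Search a = 0, 1, 2, … for 5141 - a² a perfect square: first hit at a = 10: 5141 - 100 = 5041 = 71².
5141 = 10² + 71² = 100 + 5041 ✓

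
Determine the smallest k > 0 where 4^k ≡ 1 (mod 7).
3

7 is prime, so ord(4) divides φ(7) = 6.
Divisors of 6: 1, 2, 3, 6.
Repeated squaring: 4^1 ≡ 4, 4^2 ≡ 2, 4^4 ≡ 4 (mod 7).
Test 4^d mod 7 for each divisor d in increasing order:
4^1 ≡ 4
4^2 ≡ 2
4^3 = 4^2·4^1 ≡ 1  ← first divisor giving 1
The order is 3.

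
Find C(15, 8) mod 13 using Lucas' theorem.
0

Using Lucas' theorem:
Write n=15 and k=8 in base 13:
n in base 13: [1, 2]
k in base 13: [0, 8]
C(15,8) mod 13 = ∏ C(n_i, k_i) mod 13
Digit binomials (mod 13): C(1,0) = 1; C(2,8) = 0 (k_i > n_i)
Product: 1 × 0 = 0 ≡ 0 (mod 13)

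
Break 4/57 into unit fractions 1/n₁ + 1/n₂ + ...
1/15 + 1/285

Greedy algorithm:
4/57: ceiling(57/4) = 15, use 1/15
1/285: ceiling(285/1) = 285, use 1/285
Result: 4/57 = 1/15 + 1/285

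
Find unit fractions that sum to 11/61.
1/6 + 1/74 + 1/6771

Greedy algorithm:
11/61: ceiling(61/11) = 6, use 1/6
5/366: ceiling(366/5) = 74, use 1/74
1/6771: ceiling(6771/1) = 6771, use 1/6771
Result: 11/61 = 1/6 + 1/74 + 1/6771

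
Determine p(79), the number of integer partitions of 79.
13848650

p(n) counts ways to write n as a sum of positive integers (order ignored).
Euler's pentagonal recurrence: p(k) = p(k-1) + p(k-2) - p(k-5) - p(k-7) + p(k-12) + p(k-15) - ... (offsets j(3j∓1)/2, signs ++--, p(0)=1, p(<0)=0).
DP table for k = 0..78: p(0)=1, p(1)=1, p(2)=2, p(3)=3, p(4)=5, p(5)=7, p(6)=11, p(7)=15, p(8)=22, p(9)=30, p(10)=42, p(11)=56, p(12)=77, p(13)=101, p(14)=135, p(15)=176, p(16)=231, p(17)=297, p(18)=385, p(19)=490, p(20)=627, p(21)=792, p(22)=1002, p(23)=1255, p(24)=1575, p(25)=1958, p(26)=2436, p(27)=3010, p(28)=3718, p(29)=4565, p(30)=5604, p(31)=6842, p(32)=8349, p(33)=10143, p(34)=12310, p(35)=14883, p(36)=17977, p(37)=21637, p(38)=26015, p(39)=31185, p(40)=37338, p(41)=44583, p(42)=53174, p(43)=63261, p(44)=75175, p(45)=89134, p(46)=105558, p(47)=124754, p(48)=147273, p(49)=173525, p(50)=204226, p(51)=239943, p(52)=281589, p(53)=329931, p(54)=386155, p(55)=451276, p(56)=526823, p(57)=614154, p(58)=715220, p(59)=831820, p(60)=966467, p(61)=1121505, p(62)=1300156, p(63)=1505499, p(64)=1741630, p(65)=2012558, p(66)=2323520, p(67)=2679689, p(68)=3087735, p(69)=3554345, p(70)=4087968, p(71)=4697205, p(72)=5392783, p(73)=6185689, p(74)=7089500, p(75)=8118264, p(76)=9289091, p(77)=10619863, p(78)=12132164.
Final step: p(79) = p(78) + p(77) - p(74) - p(72) + p(67) + p(64) - p(57) - p(53) + p(44) + p(39) - p(28) - p(22) + p(9) + p(2)
= 12132164 + 10619863 - 7089500 - 5392783 + 2679689 + 1741630 - 614154 - 329931 + 75175 + 31185 - 3718 - 1002 + 30 + 2
= 13848650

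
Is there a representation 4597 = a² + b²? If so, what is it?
41² + 54² (a=41, b=54)

Factorization: 4597 = 4597
By Fermat: n is sum of two squares iff every prime p ≡ 3 (mod 4) appears to even power.
All primes ≡ 3 (mod 4) appear to even power.
Search a = 0, 1, 2, … for 4597 - a² a perfect square: first hit at a = 41: 4597 - 1681 = 2916 = 54².
4597 = 41² + 54² = 1681 + 2916 ✓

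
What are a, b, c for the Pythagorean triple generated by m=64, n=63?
(127, 8064, 8065)

Euclid's formula: a = m² - n², b = 2mn, c = m² + n²
m = 64, n = 63
a = 64² - 63² = 4096 - 3969 = 127
b = 2 × 64 × 63 = 8064
c = 64² + 63² = 4096 + 3969 = 8065
Verification: 127² + 8064² = 16129 + 65028096 = 65044225 = 8065² ✓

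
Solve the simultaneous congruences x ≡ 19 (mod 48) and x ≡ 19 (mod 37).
19

Using Chinese Remainder Theorem:
M = 48 × 37 = 1776
M1 = 37, M2 = 48
y1 = 37^(-1) mod 48 = 13
y2 = 48^(-1) mod 37 = 27
x = (19×37×13 + 19×48×27) mod 1776 = 19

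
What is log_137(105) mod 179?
169

Baby-step giant-step with step n = ⌈√179⌉ = 14.
Baby steps 137^j mod 179 (j:value) for j=0..13: 0:1, 1:137, 2:153, 3:18, 4:139, 5:69, 6:145, 7:175, 8:168, 9:104, 10:107, 11:160, 12:82, 13:136.
Giant-step multiplier: 137^(-14) ≡ 137^(178-14) = 137^164 ≡ 56 (mod 179).
Giant steps γ_i = 105·56^i mod 179: γ_0=105, γ_1=152, γ_2=99, γ_3=174, γ_4=78, γ_5=72, γ_6=94, γ_7=73, γ_8=150, γ_9=166, γ_10=167, γ_11=44, γ_12=137 (in table at j=1).
x = i·n + j = 12·14 + 1 = 169.
Check: 137^169 ≡ 105 (mod 179).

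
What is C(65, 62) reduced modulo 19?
18

Using Lucas' theorem:
Write n=65 and k=62 in base 19:
n in base 19: [3, 8]
k in base 19: [3, 5]
C(65,62) mod 19 = ∏ C(n_i, k_i) mod 19
Digit binomials (mod 19): C(3,3) = 1; C(8,5) = 56 ≡ 18
Product: 1 × 18 = 18 ≡ 18 (mod 19)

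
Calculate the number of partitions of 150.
40853235313

p(n) counts ways to write n as a sum of positive integers (order ignored).
Euler's pentagonal recurrence: p(k) = p(k-1) + p(k-2) - p(k-5) - p(k-7) + p(k-12) + p(k-15) - ... (offsets j(3j∓1)/2, signs ++--, p(0)=1, p(<0)=0).
DP table for k = 0..149: p(0)=1, p(1)=1, p(2)=2, p(3)=3, p(4)=5, p(5)=7, p(6)=11, p(7)=15, p(8)=22, p(9)=30, p(10)=42, p(11)=56, p(12)=77, p(13)=101, p(14)=135, p(15)=176, p(16)=231, p(17)=297, p(18)=385, p(19)=490, p(20)=627, p(21)=792, p(22)=1002, p(23)=1255, p(24)=1575, p(25)=1958, p(26)=2436, p(27)=3010, p(28)=3718, p(29)=4565, p(30)=5604, p(31)=6842, p(32)=8349, p(33)=10143, p(34)=12310, p(35)=14883, p(36)=17977, p(37)=21637, p(38)=26015, p(39)=31185, p(40)=37338, p(41)=44583, p(42)=53174, p(43)=63261, p(44)=75175, p(45)=89134, p(46)=105558, p(47)=124754, p(48)=147273, p(49)=173525, p(50)=204226, p(51)=239943, p(52)=281589, p(53)=329931, p(54)=386155, p(55)=451276, p(56)=526823, p(57)=614154, p(58)=715220, p(59)=831820, p(60)=966467, p(61)=1121505, p(62)=1300156, p(63)=1505499, p(64)=1741630, p(65)=2012558, p(66)=2323520, p(67)=2679689, p(68)=3087735, p(69)=3554345, p(70)=4087968, p(71)=4697205, p(72)=5392783, p(73)=6185689, p(74)=7089500, p(75)=8118264, p(76)=9289091, p(77)=10619863, p(78)=12132164, p(79)=13848650, p(80)=15796476, p(81)=18004327, p(82)=20506255, p(83)=23338469, p(84)=26543660, p(85)=30167357, p(86)=34262962, p(87)=38887673, p(88)=44108109, p(89)=49995925, p(90)=56634173, p(91)=64112359, p(92)=72533807, p(93)=82010177, p(94)=92669720, p(95)=104651419, p(96)=118114304, p(97)=133230930, p(98)=150198136, p(99)=169229875, p(100)=190569292, p(101)=214481126, p(102)=241265379, p(103)=271248950, p(104)=304801365, p(105)=342325709, p(106)=384276336, p(107)=431149389, p(108)=483502844, p(109)=541946240, p(110)=607163746, p(111)=679903203, p(112)=761002156, p(113)=851376628, p(114)=952050665, p(115)=1064144451, p(116)=1188908248, p(117)=1327710076, p(118)=1482074143, p(119)=1653668665, p(120)=1844349560, p(121)=2056148051, p(122)=2291320912, p(123)=2552338241, p(124)=2841940500, p(125)=3163127352, p(126)=3519222692, p(127)=3913864295, p(128)=4351078600, p(129)=4835271870, p(130)=5371315400, p(131)=5964539504, p(132)=6620830889, p(133)=7346629512, p(134)=8149040695, p(135)=9035836076, p(136)=10015581680, p(137)=11097645016, p(138)=12292341831, p(139)=13610949895, p(140)=15065878135, p(141)=16670689208, p(142)=18440293320, p(143)=20390982757, p(144)=22540654445, p(145)=24908858009, p(146)=27517052599, p(147)=30388671978, p(148)=33549419497, p(149)=37027355200.
Final step: p(150) = p(149) + p(148) - p(145) - p(143) + p(138) + p(135) - p(128) - p(124) + p(115) + p(110) - p(99) - p(93) + p(80) + p(73) - p(58) - p(50) + p(33) + p(24) - p(5)
= 37027355200 + 33549419497 - 24908858009 - 20390982757 + 12292341831 + 9035836076 - 4351078600 - 2841940500 + 1064144451 + 607163746 - 169229875 - 82010177 + 15796476 + 6185689 - 715220 - 204226 + 10143 + 1575 - 7
= 40853235313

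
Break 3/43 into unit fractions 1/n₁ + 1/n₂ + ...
1/15 + 1/323 + 1/208335

Greedy algorithm:
3/43: ceiling(43/3) = 15, use 1/15
2/645: ceiling(645/2) = 323, use 1/323
1/208335: ceiling(208335/1) = 208335, use 1/208335
Result: 3/43 = 1/15 + 1/323 + 1/208335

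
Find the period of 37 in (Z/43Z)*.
6

43 is prime, so ord(37) divides φ(43) = 42.
Divisors of 42: 1, 2, 3, 6, 7, 14, 21, 42.
Repeated squaring: 37^1 ≡ 37, 37^2 ≡ 36, 37^4 ≡ 6, 37^8 ≡ 36, 37^16 ≡ 6, 37^32 ≡ 36 (mod 43).
Test 37^d mod 43 for each divisor d in increasing order:
37^1 ≡ 37
37^2 ≡ 36
37^3 = 37^2·37^1 ≡ 42
37^6 = 37^4·37^2 ≡ 1  ← first divisor giving 1
The order is 6.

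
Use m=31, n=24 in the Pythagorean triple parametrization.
(385, 1488, 1537)

Euclid's formula: a = m² - n², b = 2mn, c = m² + n²
m = 31, n = 24
a = 31² - 24² = 961 - 576 = 385
b = 2 × 31 × 24 = 1488
c = 31² + 24² = 961 + 576 = 1537
Verification: 385² + 1488² = 148225 + 2214144 = 2362369 = 1537² ✓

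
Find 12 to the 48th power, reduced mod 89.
1

Repeated squaring. Binary of 48 = 110000.
12^1 ≡ 12 (mod 89); 12^2 ≡ 55 (mod 89); 12^4 ≡ 88 (mod 89); 12^8 ≡ 1 (mod 89); 12^16 ≡ 1 (mod 89); 12^32 ≡ 1 (mod 89)
12^48 = 12^16 × 12^32 ≡ 1 (mod 89)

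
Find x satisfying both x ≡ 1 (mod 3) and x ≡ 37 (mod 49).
37

Using Chinese Remainder Theorem:
M = 3 × 49 = 147
M1 = 49, M2 = 3
y1 = 49^(-1) mod 3 = 1
y2 = 3^(-1) mod 49 = 33
x = (1×49×1 + 37×3×33) mod 147 = 37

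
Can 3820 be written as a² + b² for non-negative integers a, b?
Not possible

Factorization: 3820 = 2^2 × 5 × 191
By Fermat: n is sum of two squares iff every prime p ≡ 3 (mod 4) appears to even power.
Prime(s) ≡ 3 (mod 4) with odd exponent: [(191, 1)]
Therefore 3820 cannot be expressed as a² + b².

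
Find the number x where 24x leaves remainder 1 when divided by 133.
61

gcd(24, 133) = 1, so the inverse exists.
Extended Euclidean algorithm on (133, 24):
133 = 5 × 24 + 13  ⟹  13 = (1)·133 + (-5)·24
24 = 1 × 13 + 11  ⟹  11 = (-1)·133 + (6)·24
13 = 1 × 11 + 2  ⟹  2 = (2)·133 + (-11)·24
11 = 5 × 2 + 1  ⟹  1 = (-11)·133 + (61)·24
So (61)·24 ≡ 1 (mod 133), i.e. 24^(-1) ≡ 61 (mod 133).
Check: 24 × 61 = 1464 ≡ 1 (mod 133)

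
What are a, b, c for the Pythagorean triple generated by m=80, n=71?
(1359, 11360, 11441)

Euclid's formula: a = m² - n², b = 2mn, c = m² + n²
m = 80, n = 71
a = 80² - 71² = 6400 - 5041 = 1359
b = 2 × 80 × 71 = 11360
c = 80² + 71² = 6400 + 5041 = 11441
Verification: 1359² + 11360² = 1846881 + 129049600 = 130896481 = 11441² ✓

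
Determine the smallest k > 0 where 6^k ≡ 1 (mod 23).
11

23 is prime, so ord(6) divides φ(23) = 22.
Divisors of 22: 1, 2, 11, 22.
Repeated squaring: 6^1 ≡ 6, 6^2 ≡ 13, 6^4 ≡ 8, 6^8 ≡ 18, 6^16 ≡ 2 (mod 23).
Test 6^d mod 23 for each divisor d in increasing order:
6^1 ≡ 6
6^2 ≡ 13
6^11 = 6^8·6^2·6^1 ≡ 1  ← first divisor giving 1
The order is 11.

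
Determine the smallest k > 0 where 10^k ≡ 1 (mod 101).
4

101 is prime, so ord(10) divides φ(101) = 100.
Divisors of 100: 1, 2, 4, 5, 10, 20, 25, 50, 100.
Repeated squaring: 10^1 ≡ 10, 10^2 ≡ 100, 10^4 ≡ 1, 10^8 ≡ 1, 10^16 ≡ 1, 10^32 ≡ 1, 10^64 ≡ 1 (mod 101).
Test 10^d mod 101 for each divisor d in increasing order:
10^1 ≡ 10
10^2 ≡ 100
10^4 ≡ 1  ← first divisor giving 1
The order is 4.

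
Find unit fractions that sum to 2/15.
1/8 + 1/120

Greedy algorithm:
2/15: ceiling(15/2) = 8, use 1/8
1/120: ceiling(120/1) = 120, use 1/120
Result: 2/15 = 1/8 + 1/120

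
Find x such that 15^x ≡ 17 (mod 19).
14

Baby-step giant-step with step n = ⌈√19⌉ = 5.
Baby steps 15^j mod 19 (j:value) for j=0..4: 0:1, 1:15, 2:16, 3:12, 4:9.
Giant-step multiplier: 15^(-5) ≡ 15^(18-5) = 15^13 ≡ 10 (mod 19).
Giant steps γ_i = 17·10^i mod 19: γ_0=17, γ_1=18, γ_2=9 (in table at j=4).
x = i·n + j = 2·5 + 4 = 14.
Check: 15^14 ≡ 17 (mod 19).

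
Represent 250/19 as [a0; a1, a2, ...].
[13; 6, 3]

Euclidean algorithm steps:
250 = 13 × 19 + 3
19 = 6 × 3 + 1
3 = 3 × 1 + 0
Continued fraction: [13; 6, 3]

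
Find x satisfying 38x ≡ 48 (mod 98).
x ≡ 9 (mod 49)

gcd(38, 98) = 2, which divides 48, so solutions exist.
Divide through by 2: 19x ≡ 24 (mod 49).
Find 19^(-1) mod 49 by the extended Euclidean algorithm:
49 = 2 × 19 + 11  ⟹  11 = (1)·49 + (-2)·19
19 = 1 × 11 + 8  ⟹  8 = (-1)·49 + (3)·19
11 = 1 × 8 + 3  ⟹  3 = (2)·49 + (-5)·19
8 = 2 × 3 + 2  ⟹  2 = (-5)·49 + (13)·19
3 = 1 × 2 + 1  ⟹  1 = (7)·49 + (-18)·19
So (-18)·19 ≡ 1 (mod 49), i.e. 19^(-1) ≡ -18 ≡ 31 (mod 49).
x ≡ 31 × 24 = 744 ≡ 9 (mod 49).
Check: 38 × 9 = 342 ≡ 48 (mod 98).
x ≡ 9 (mod 49), giving 2 solutions mod 98.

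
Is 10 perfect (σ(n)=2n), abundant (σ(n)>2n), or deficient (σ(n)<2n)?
deficient

Proper divisors of 10: sum = 1 + 2 + 5 = 8
Since 8 < 10, 10 is deficient.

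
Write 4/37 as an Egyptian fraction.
1/10 + 1/124 + 1/22940

Greedy algorithm:
4/37: ceiling(37/4) = 10, use 1/10
3/370: ceiling(370/3) = 124, use 1/124
1/22940: ceiling(22940/1) = 22940, use 1/22940
Result: 4/37 = 1/10 + 1/124 + 1/22940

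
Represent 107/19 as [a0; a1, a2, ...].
[5; 1, 1, 1, 2, 2]

Euclidean algorithm steps:
107 = 5 × 19 + 12
19 = 1 × 12 + 7
12 = 1 × 7 + 5
7 = 1 × 5 + 2
5 = 2 × 2 + 1
2 = 2 × 1 + 0
Continued fraction: [5; 1, 1, 1, 2, 2]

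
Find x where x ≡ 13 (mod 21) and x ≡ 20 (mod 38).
286

Using Chinese Remainder Theorem:
M = 21 × 38 = 798
M1 = 38, M2 = 21
y1 = 38^(-1) mod 21 = 5
y2 = 21^(-1) mod 38 = 29
x = (13×38×5 + 20×21×29) mod 798 = 286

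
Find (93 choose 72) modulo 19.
12

Using Lucas' theorem:
Write n=93 and k=72 in base 19:
n in base 19: [4, 17]
k in base 19: [3, 15]
C(93,72) mod 19 = ∏ C(n_i, k_i) mod 19
Digit binomials (mod 19): C(4,3) = 4; C(17,15) = 136 ≡ 3
Product: 4 × 3 = 12 ≡ 12 (mod 19)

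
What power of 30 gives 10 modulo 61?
7

Baby-step giant-step with step n = ⌈√61⌉ = 8.
Baby steps 30^j mod 61 (j:value) for j=0..7: 0:1, 1:30, 2:46, 3:38, 4:42, 5:40, 6:41, 7:10.
h = 10 is already in the table at j=7, so x = 7.
Check: 30^7 ≡ 10 (mod 61).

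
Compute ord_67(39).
33

67 is prime, so ord(39) divides φ(67) = 66.
Divisors of 66: 1, 2, 3, 6, 11, 22, 33, 66.
Repeated squaring: 39^1 ≡ 39, 39^2 ≡ 47, 39^4 ≡ 65, 39^8 ≡ 4, 39^16 ≡ 16, 39^32 ≡ 55, 39^64 ≡ 10 (mod 67).
Test 39^d mod 67 for each divisor d in increasing order:
39^1 ≡ 39
39^2 ≡ 47
39^3 = 39^2·39^1 ≡ 24
39^6 = 39^4·39^2 ≡ 40
39^11 = 39^8·39^2·39^1 ≡ 29
39^22 = 39^16·39^4·39^2 ≡ 37
39^33 = 39^32·39^1 ≡ 1  ← first divisor giving 1
The order is 33.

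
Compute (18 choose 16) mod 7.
6

Using Lucas' theorem:
Write n=18 and k=16 in base 7:
n in base 7: [2, 4]
k in base 7: [2, 2]
C(18,16) mod 7 = ∏ C(n_i, k_i) mod 7
Digit binomials (mod 7): C(2,2) = 1; C(4,2) = 6
Product: 1 × 6 = 6 ≡ 6 (mod 7)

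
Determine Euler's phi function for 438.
144

438 = 2 × 3 × 73
φ(n) = n × ∏(1 - 1/p) for each prime p dividing n
φ(438) = 438 × (1 - 1/2) × (1 - 1/3) × (1 - 1/73) = 144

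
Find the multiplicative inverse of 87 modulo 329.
208

gcd(87, 329) = 1, so the inverse exists.
Extended Euclidean algorithm on (329, 87):
329 = 3 × 87 + 68  ⟹  68 = (1)·329 + (-3)·87
87 = 1 × 68 + 19  ⟹  19 = (-1)·329 + (4)·87
68 = 3 × 19 + 11  ⟹  11 = (4)·329 + (-15)·87
19 = 1 × 11 + 8  ⟹  8 = (-5)·329 + (19)·87
11 = 1 × 8 + 3  ⟹  3 = (9)·329 + (-34)·87
8 = 2 × 3 + 2  ⟹  2 = (-23)·329 + (87)·87
3 = 1 × 2 + 1  ⟹  1 = (32)·329 + (-121)·87
So (-121)·87 ≡ 1 (mod 329), i.e. 87^(-1) ≡ -121 ≡ 208 (mod 329).
Check: 87 × 208 = 18096 ≡ 1 (mod 329)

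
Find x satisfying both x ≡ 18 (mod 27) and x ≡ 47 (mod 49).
1125

Using Chinese Remainder Theorem:
M = 27 × 49 = 1323
M1 = 49, M2 = 27
y1 = 49^(-1) mod 27 = 16
y2 = 27^(-1) mod 49 = 20
x = (18×49×16 + 47×27×20) mod 1323 = 1125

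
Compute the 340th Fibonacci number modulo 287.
164

Matrix identity: Q^n = [[F_(n+1), F_n], [F_n, F_(n-1)]] with Q = [[1,1],[1,0]].
n = 340 = 101010100₂. Square-and-multiply, entries mod 287:
Q^1 = [[1,1],[1,0]]
Q^2 = (Q^1)² = [[2,1],[1,1]]
Q^5 = (Q^2)²·Q = [[8,5],[5,3]]
Q^10 = (Q^5)² = [[89,55],[55,34]]
Q^21 = (Q^10)²·Q = [[204,40],[40,164]]
Q^42 = (Q^21)² = [[166,83],[83,83]]
Q^85 = (Q^42)²·Q = [[8,5],[5,3]]
Q^170 = (Q^85)² = [[89,55],[55,34]]
Q^340 = (Q^170)² = [[40,164],[164,163]]
F_340 mod 287 = Q^340[0][1] = 164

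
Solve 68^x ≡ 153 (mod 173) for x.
137

Baby-step giant-step with step n = ⌈√173⌉ = 14.
Baby steps 68^j mod 173 (j:value) for j=0..13: 0:1, 1:68, 2:126, 3:91, 4:133, 5:48, 6:150, 7:166, 8:43, 9:156, 10:55, 11:107, 12:10, 13:161.
Giant-step multiplier: 68^(-14) ≡ 68^(172-14) = 68^158 ≡ 113 (mod 173).
Giant steps γ_i = 153·113^i mod 173: γ_0=153, γ_1=162, γ_2=141, γ_3=17, γ_4=18, γ_5=131, γ_6=98, γ_7=2, γ_8=53, γ_9=107 (in table at j=11).
x = i·n + j = 9·14 + 11 = 137.
Check: 68^137 ≡ 153 (mod 173).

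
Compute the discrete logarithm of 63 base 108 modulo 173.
151

Baby-step giant-step with step n = ⌈√173⌉ = 14.
Baby steps 108^j mod 173 (j:value) for j=0..13: 0:1, 1:108, 2:73, 3:99, 4:139, 5:134, 6:113, 7:94, 8:118, 9:115, 10:137, 11:91, 12:140, 13:69.
Giant-step multiplier: 108^(-14) ≡ 108^(172-14) = 108^158 ≡ 40 (mod 173).
Giant steps γ_i = 63·40^i mod 173: γ_0=63, γ_1=98, γ_2=114, γ_3=62, γ_4=58, γ_5=71, γ_6=72, γ_7=112, γ_8=155, γ_9=145, γ_10=91 (in table at j=11).
x = i·n + j = 10·14 + 11 = 151.
Check: 108^151 ≡ 63 (mod 173).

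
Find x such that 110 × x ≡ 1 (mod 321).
143

gcd(110, 321) = 1, so the inverse exists.
Extended Euclidean algorithm on (321, 110):
321 = 2 × 110 + 101  ⟹  101 = (1)·321 + (-2)·110
110 = 1 × 101 + 9  ⟹  9 = (-1)·321 + (3)·110
101 = 11 × 9 + 2  ⟹  2 = (12)·321 + (-35)·110
9 = 4 × 2 + 1  ⟹  1 = (-49)·321 + (143)·110
So (143)·110 ≡ 1 (mod 321), i.e. 110^(-1) ≡ 143 (mod 321).
Check: 110 × 143 = 15730 ≡ 1 (mod 321)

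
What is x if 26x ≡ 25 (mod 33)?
x ≡ 20 (mod 33)

gcd(26, 33) = 1, which divides 25, so solutions exist.
Find 26^(-1) mod 33 by the extended Euclidean algorithm:
33 = 1 × 26 + 7  ⟹  7 = (1)·33 + (-1)·26
26 = 3 × 7 + 5  ⟹  5 = (-3)·33 + (4)·26
7 = 1 × 5 + 2  ⟹  2 = (4)·33 + (-5)·26
5 = 2 × 2 + 1  ⟹  1 = (-11)·33 + (14)·26
So (14)·26 ≡ 1 (mod 33), i.e. 26^(-1) ≡ 14 (mod 33).
x ≡ 14 × 25 = 350 ≡ 20 (mod 33).
Check: 26 × 20 = 520 ≡ 25 (mod 33).
Unique solution: x ≡ 20 (mod 33)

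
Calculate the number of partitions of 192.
1987276856363

p(n) counts ways to write n as a sum of positive integers (order ignored).
Euler's pentagonal recurrence: p(k) = p(k-1) + p(k-2) - p(k-5) - p(k-7) + p(k-12) + p(k-15) - ... (offsets j(3j∓1)/2, signs ++--, p(0)=1, p(<0)=0).
DP table for k = 0..191: p(0)=1, p(1)=1, p(2)=2, p(3)=3, p(4)=5, p(5)=7, p(6)=11, p(7)=15, p(8)=22, p(9)=30, p(10)=42, p(11)=56, p(12)=77, p(13)=101, p(14)=135, p(15)=176, p(16)=231, p(17)=297, p(18)=385, p(19)=490, p(20)=627, p(21)=792, p(22)=1002, p(23)=1255, p(24)=1575, p(25)=1958, p(26)=2436, p(27)=3010, p(28)=3718, p(29)=4565, p(30)=5604, p(31)=6842, p(32)=8349, p(33)=10143, p(34)=12310, p(35)=14883, p(36)=17977, p(37)=21637, p(38)=26015, p(39)=31185, p(40)=37338, p(41)=44583, p(42)=53174, p(43)=63261, p(44)=75175, p(45)=89134, p(46)=105558, p(47)=124754, p(48)=147273, p(49)=173525, p(50)=204226, p(51)=239943, p(52)=281589, p(53)=329931, p(54)=386155, p(55)=451276, p(56)=526823, p(57)=614154, p(58)=715220, p(59)=831820, p(60)=966467, p(61)=1121505, p(62)=1300156, p(63)=1505499, p(64)=1741630, p(65)=2012558, p(66)=2323520, p(67)=2679689, p(68)=3087735, p(69)=3554345, p(70)=4087968, p(71)=4697205, p(72)=5392783, p(73)=6185689, p(74)=7089500, p(75)=8118264, p(76)=9289091, p(77)=10619863, p(78)=12132164, p(79)=13848650, p(80)=15796476, p(81)=18004327, p(82)=20506255, p(83)=23338469, p(84)=26543660, p(85)=30167357, p(86)=34262962, p(87)=38887673, p(88)=44108109, p(89)=49995925, p(90)=56634173, p(91)=64112359, p(92)=72533807, p(93)=82010177, p(94)=92669720, p(95)=104651419, p(96)=118114304, p(97)=133230930, p(98)=150198136, p(99)=169229875, p(100)=190569292, p(101)=214481126, p(102)=241265379, p(103)=271248950, p(104)=304801365, p(105)=342325709, p(106)=384276336, p(107)=431149389, p(108)=483502844, p(109)=541946240, p(110)=607163746, p(111)=679903203, p(112)=761002156, p(113)=851376628, p(114)=952050665, p(115)=1064144451, p(116)=1188908248, p(117)=1327710076, p(118)=1482074143, p(119)=1653668665, p(120)=1844349560, p(121)=2056148051, p(122)=2291320912, p(123)=2552338241, p(124)=2841940500, p(125)=3163127352, p(126)=3519222692, p(127)=3913864295, p(128)=4351078600, p(129)=4835271870, p(130)=5371315400, p(131)=5964539504, p(132)=6620830889, p(133)=7346629512, p(134)=8149040695, p(135)=9035836076, p(136)=10015581680, p(137)=11097645016, p(138)=12292341831, p(139)=13610949895, p(140)=15065878135, p(141)=16670689208, p(142)=18440293320, p(143)=20390982757, p(144)=22540654445, p(145)=24908858009, p(146)=27517052599, p(147)=30388671978, p(148)=33549419497, p(149)=37027355200, p(150)=40853235313, p(151)=45060624582, p(152)=49686288421, p(153)=54770336324, p(154)=60356673280, p(155)=66493182097, p(156)=73232243759, p(157)=80630964769, p(158)=88751778802, p(159)=97662728555, p(160)=107438159466, p(161)=118159068427, p(162)=129913904637, p(163)=142798995930, p(164)=156919475295, p(165)=172389800255, p(166)=189334822579, p(167)=207890420102, p(168)=228204732751, p(169)=250438925115, p(170)=274768617130, p(171)=301384802048, p(172)=330495499613, p(173)=362326859895, p(174)=397125074750, p(175)=435157697830, p(176)=476715857290, p(177)=522115831195, p(178)=571701605655, p(179)=625846753120, p(180)=684957390936, p(181)=749474411781, p(182)=819876908323, p(183)=896684817527, p(184)=980462880430, p(185)=1071823774337, p(186)=1171432692373, p(187)=1280011042268, p(188)=1398341745571, p(189)=1527273599625, p(190)=1667727404093, p(191)=1820701100652.
Final step: p(192) = p(191) + p(190) - p(187) - p(185) + p(180) + p(177) - p(170) - p(166) + p(157) + p(152) - p(141) - p(135) + p(122) + p(115) - p(100) - p(92) + p(75) + p(66) - p(47) - p(37) + p(16) + p(5)
= 1820701100652 + 1667727404093 - 1280011042268 - 1071823774337 + 684957390936 + 522115831195 - 274768617130 - 189334822579 + 80630964769 + 49686288421 - 16670689208 - 9035836076 + 2291320912 + 1064144451 - 190569292 - 72533807 + 8118264 + 2323520 - 124754 - 21637 + 231 + 7
= 1987276856363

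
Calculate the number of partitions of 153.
54770336324

p(n) counts ways to write n as a sum of positive integers (order ignored).
Euler's pentagonal recurrence: p(k) = p(k-1) + p(k-2) - p(k-5) - p(k-7) + p(k-12) + p(k-15) - ... (offsets j(3j∓1)/2, signs ++--, p(0)=1, p(<0)=0).
DP table for k = 0..152: p(0)=1, p(1)=1, p(2)=2, p(3)=3, p(4)=5, p(5)=7, p(6)=11, p(7)=15, p(8)=22, p(9)=30, p(10)=42, p(11)=56, p(12)=77, p(13)=101, p(14)=135, p(15)=176, p(16)=231, p(17)=297, p(18)=385, p(19)=490, p(20)=627, p(21)=792, p(22)=1002, p(23)=1255, p(24)=1575, p(25)=1958, p(26)=2436, p(27)=3010, p(28)=3718, p(29)=4565, p(30)=5604, p(31)=6842, p(32)=8349, p(33)=10143, p(34)=12310, p(35)=14883, p(36)=17977, p(37)=21637, p(38)=26015, p(39)=31185, p(40)=37338, p(41)=44583, p(42)=53174, p(43)=63261, p(44)=75175, p(45)=89134, p(46)=105558, p(47)=124754, p(48)=147273, p(49)=173525, p(50)=204226, p(51)=239943, p(52)=281589, p(53)=329931, p(54)=386155, p(55)=451276, p(56)=526823, p(57)=614154, p(58)=715220, p(59)=831820, p(60)=966467, p(61)=1121505, p(62)=1300156, p(63)=1505499, p(64)=1741630, p(65)=2012558, p(66)=2323520, p(67)=2679689, p(68)=3087735, p(69)=3554345, p(70)=4087968, p(71)=4697205, p(72)=5392783, p(73)=6185689, p(74)=7089500, p(75)=8118264, p(76)=9289091, p(77)=10619863, p(78)=12132164, p(79)=13848650, p(80)=15796476, p(81)=18004327, p(82)=20506255, p(83)=23338469, p(84)=26543660, p(85)=30167357, p(86)=34262962, p(87)=38887673, p(88)=44108109, p(89)=49995925, p(90)=56634173, p(91)=64112359, p(92)=72533807, p(93)=82010177, p(94)=92669720, p(95)=104651419, p(96)=118114304, p(97)=133230930, p(98)=150198136, p(99)=169229875, p(100)=190569292, p(101)=214481126, p(102)=241265379, p(103)=271248950, p(104)=304801365, p(105)=342325709, p(106)=384276336, p(107)=431149389, p(108)=483502844, p(109)=541946240, p(110)=607163746, p(111)=679903203, p(112)=761002156, p(113)=851376628, p(114)=952050665, p(115)=1064144451, p(116)=1188908248, p(117)=1327710076, p(118)=1482074143, p(119)=1653668665, p(120)=1844349560, p(121)=2056148051, p(122)=2291320912, p(123)=2552338241, p(124)=2841940500, p(125)=3163127352, p(126)=3519222692, p(127)=3913864295, p(128)=4351078600, p(129)=4835271870, p(130)=5371315400, p(131)=5964539504, p(132)=6620830889, p(133)=7346629512, p(134)=8149040695, p(135)=9035836076, p(136)=10015581680, p(137)=11097645016, p(138)=12292341831, p(139)=13610949895, p(140)=15065878135, p(141)=16670689208, p(142)=18440293320, p(143)=20390982757, p(144)=22540654445, p(145)=24908858009, p(146)=27517052599, p(147)=30388671978, p(148)=33549419497, p(149)=37027355200, p(150)=40853235313, p(151)=45060624582, p(152)=49686288421.
Final step: p(153) = p(152) + p(151) - p(148) - p(146) + p(141) + p(138) - p(131) - p(127) + p(118) + p(113) - p(102) - p(96) + p(83) + p(76) - p(61) - p(53) + p(36) + p(27) - p(8)
= 49686288421 + 45060624582 - 33549419497 - 27517052599 + 16670689208 + 12292341831 - 5964539504 - 3913864295 + 1482074143 + 851376628 - 241265379 - 118114304 + 23338469 + 9289091 - 1121505 - 329931 + 17977 + 3010 - 22
= 54770336324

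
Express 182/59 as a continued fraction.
[3; 11, 1, 4]

Euclidean algorithm steps:
182 = 3 × 59 + 5
59 = 11 × 5 + 4
5 = 1 × 4 + 1
4 = 4 × 1 + 0
Continued fraction: [3; 11, 1, 4]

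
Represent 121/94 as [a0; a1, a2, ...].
[1; 3, 2, 13]

Euclidean algorithm steps:
121 = 1 × 94 + 27
94 = 3 × 27 + 13
27 = 2 × 13 + 1
13 = 13 × 1 + 0
Continued fraction: [1; 3, 2, 13]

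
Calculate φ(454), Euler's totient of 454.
226

454 = 2 × 227
φ(n) = n × ∏(1 - 1/p) for each prime p dividing n
φ(454) = 454 × (1 - 1/2) × (1 - 1/227) = 226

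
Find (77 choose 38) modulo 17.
8

Using Lucas' theorem:
Write n=77 and k=38 in base 17:
n in base 17: [4, 9]
k in base 17: [2, 4]
C(77,38) mod 17 = ∏ C(n_i, k_i) mod 17
Digit binomials (mod 17): C(4,2) = 6; C(9,4) = 126 ≡ 7
Product: 6 × 7 = 42 ≡ 8 (mod 17)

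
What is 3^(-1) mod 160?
107

gcd(3, 160) = 1, so the inverse exists.
Extended Euclidean algorithm on (160, 3):
160 = 53 × 3 + 1  ⟹  1 = (1)·160 + (-53)·3
So (-53)·3 ≡ 1 (mod 160), i.e. 3^(-1) ≡ -53 ≡ 107 (mod 160).
Check: 3 × 107 = 321 ≡ 1 (mod 160)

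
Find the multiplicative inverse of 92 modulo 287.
78

gcd(92, 287) = 1, so the inverse exists.
Extended Euclidean algorithm on (287, 92):
287 = 3 × 92 + 11  ⟹  11 = (1)·287 + (-3)·92
92 = 8 × 11 + 4  ⟹  4 = (-8)·287 + (25)·92
11 = 2 × 4 + 3  ⟹  3 = (17)·287 + (-53)·92
4 = 1 × 3 + 1  ⟹  1 = (-25)·287 + (78)·92
So (78)·92 ≡ 1 (mod 287), i.e. 92^(-1) ≡ 78 (mod 287).
Check: 92 × 78 = 7176 ≡ 1 (mod 287)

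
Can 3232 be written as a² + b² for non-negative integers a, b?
36² + 44² (a=36, b=44)

Factorization: 3232 = 2^5 × 101
By Fermat: n is sum of two squares iff every prime p ≡ 3 (mod 4) appears to even power.
All primes ≡ 3 (mod 4) appear to even power.
Search a = 0, 1, 2, … for 3232 - a² a perfect square: first hit at a = 36: 3232 - 1296 = 1936 = 44².
3232 = 36² + 44² = 1296 + 1936 ✓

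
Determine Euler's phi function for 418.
180

418 = 2 × 11 × 19
φ(n) = n × ∏(1 - 1/p) for each prime p dividing n
φ(418) = 418 × (1 - 1/2) × (1 - 1/11) × (1 - 1/19) = 180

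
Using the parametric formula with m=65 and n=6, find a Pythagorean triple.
(4189, 780, 4261)

Euclid's formula: a = m² - n², b = 2mn, c = m² + n²
m = 65, n = 6
a = 65² - 6² = 4225 - 36 = 4189
b = 2 × 65 × 6 = 780
c = 65² + 6² = 4225 + 36 = 4261
Verification: 4189² + 780² = 17547721 + 608400 = 18156121 = 4261² ✓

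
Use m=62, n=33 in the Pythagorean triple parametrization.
(2755, 4092, 4933)

Euclid's formula: a = m² - n², b = 2mn, c = m² + n²
m = 62, n = 33
a = 62² - 33² = 3844 - 1089 = 2755
b = 2 × 62 × 33 = 4092
c = 62² + 33² = 3844 + 1089 = 4933
Verification: 2755² + 4092² = 7590025 + 16744464 = 24334489 = 4933² ✓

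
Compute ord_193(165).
48

193 is prime, so ord(165) divides φ(193) = 192.
Divisors of 192: 1, 2, 3, 4, 6, 8, 12, 16, 24, 32, 48, 64, 96, 192.
Repeated squaring: 165^1 ≡ 165, 165^2 ≡ 12, 165^4 ≡ 144, 165^8 ≡ 85, 165^16 ≡ 84, 165^32 ≡ 108, 165^64 ≡ 84, 165^128 ≡ 108 (mod 193).
Test 165^d mod 193 for each divisor d in increasing order:
165^1 ≡ 165
165^2 ≡ 12
165^3 = 165^2·165^1 ≡ 50
165^4 ≡ 144
165^6 = 165^4·165^2 ≡ 184
165^8 ≡ 85
165^12 = 165^8·165^4 ≡ 81
165^16 ≡ 84
165^24 = 165^16·165^8 ≡ 192
165^32 ≡ 108
165^48 = 165^32·165^16 ≡ 1  ← first divisor giving 1
The order is 48.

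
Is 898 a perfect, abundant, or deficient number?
deficient

Proper divisors of 898: sum = 1 + 2 + 449 = 452
Since 452 < 898, 898 is deficient.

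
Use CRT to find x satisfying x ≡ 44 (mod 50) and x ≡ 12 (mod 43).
1044

Using Chinese Remainder Theorem:
M = 50 × 43 = 2150
M1 = 43, M2 = 50
y1 = 43^(-1) mod 50 = 7
y2 = 50^(-1) mod 43 = 37
x = (44×43×7 + 12×50×37) mod 2150 = 1044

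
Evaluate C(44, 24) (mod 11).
0

Using Lucas' theorem:
Write n=44 and k=24 in base 11:
n in base 11: [4, 0]
k in base 11: [2, 2]
C(44,24) mod 11 = ∏ C(n_i, k_i) mod 11
Digit binomials (mod 11): C(4,2) = 6; C(0,2) = 0 (k_i > n_i)
Product: 6 × 0 = 0 ≡ 0 (mod 11)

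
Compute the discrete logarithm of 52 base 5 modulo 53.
26

Baby-step giant-step with step n = ⌈√53⌉ = 8.
Baby steps 5^j mod 53 (j:value) for j=0..7: 0:1, 1:5, 2:25, 3:19, 4:42, 5:51, 6:43, 7:3.
Giant-step multiplier: 5^(-8) ≡ 5^(52-8) = 5^44 ≡ 46 (mod 53).
Giant steps γ_i = 52·46^i mod 53: γ_0=52, γ_1=7, γ_2=4, γ_3=25 (in table at j=2).
x = i·n + j = 3·8 + 2 = 26.
Check: 5^26 ≡ 52 (mod 53).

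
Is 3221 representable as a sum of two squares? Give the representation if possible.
14² + 55² (a=14, b=55)

Factorization: 3221 = 3221
By Fermat: n is sum of two squares iff every prime p ≡ 3 (mod 4) appears to even power.
All primes ≡ 3 (mod 4) appear to even power.
Search a = 0, 1, 2, … for 3221 - a² a perfect square: first hit at a = 14: 3221 - 196 = 3025 = 55².
3221 = 14² + 55² = 196 + 3025 ✓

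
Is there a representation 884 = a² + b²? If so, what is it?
10² + 28² (a=10, b=28)

Factorization: 884 = 2^2 × 13 × 17
By Fermat: n is sum of two squares iff every prime p ≡ 3 (mod 4) appears to even power.
All primes ≡ 3 (mod 4) appear to even power.
Search a = 0, 1, 2, … for 884 - a² a perfect square: first hit at a = 10: 884 - 100 = 784 = 28².
884 = 10² + 28² = 100 + 784 ✓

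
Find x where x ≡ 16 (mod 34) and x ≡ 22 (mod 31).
84

Using Chinese Remainder Theorem:
M = 34 × 31 = 1054
M1 = 31, M2 = 34
y1 = 31^(-1) mod 34 = 11
y2 = 34^(-1) mod 31 = 21
x = (16×31×11 + 22×34×21) mod 1054 = 84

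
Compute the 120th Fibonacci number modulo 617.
99

Matrix identity: Q^n = [[F_(n+1), F_n], [F_n, F_(n-1)]] with Q = [[1,1],[1,0]].
n = 120 = 1111000₂. Square-and-multiply, entries mod 617:
Q^1 = [[1,1],[1,0]]
Q^3 = (Q^1)²·Q = [[3,2],[2,1]]
Q^7 = (Q^3)²·Q = [[21,13],[13,8]]
Q^15 = (Q^7)²·Q = [[370,610],[610,377]]
Q^30 = (Q^15)² = [[592,324],[324,268]]
Q^60 = (Q^30)² = [[94,373],[373,338]]
Q^120 = (Q^60)² = [[502,99],[99,403]]
F_120 mod 617 = Q^120[0][1] = 99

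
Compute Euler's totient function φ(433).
432

433 = 433
φ(n) = n × ∏(1 - 1/p) for each prime p dividing n
φ(433) = 433 × (1 - 1/433) = 432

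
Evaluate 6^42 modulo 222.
36

Repeated squaring. Binary of 42 = 101010.
6^1 ≡ 6 (mod 222); 6^2 ≡ 36 (mod 222); 6^4 ≡ 186 (mod 222); 6^8 ≡ 186 (mod 222); 6^16 ≡ 186 (mod 222); 6^32 ≡ 186 (mod 222)
6^42 = 6^2 × 6^8 × 6^32 ≡ 36 (mod 222)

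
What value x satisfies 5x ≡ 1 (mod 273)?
164

gcd(5, 273) = 1, so the inverse exists.
Extended Euclidean algorithm on (273, 5):
273 = 54 × 5 + 3  ⟹  3 = (1)·273 + (-54)·5
5 = 1 × 3 + 2  ⟹  2 = (-1)·273 + (55)·5
3 = 1 × 2 + 1  ⟹  1 = (2)·273 + (-109)·5
So (-109)·5 ≡ 1 (mod 273), i.e. 5^(-1) ≡ -109 ≡ 164 (mod 273).
Check: 5 × 164 = 820 ≡ 1 (mod 273)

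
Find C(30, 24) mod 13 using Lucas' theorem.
0

Using Lucas' theorem:
Write n=30 and k=24 in base 13:
n in base 13: [2, 4]
k in base 13: [1, 11]
C(30,24) mod 13 = ∏ C(n_i, k_i) mod 13
Digit binomials (mod 13): C(2,1) = 2; C(4,11) = 0 (k_i > n_i)
Product: 2 × 0 = 0 ≡ 0 (mod 13)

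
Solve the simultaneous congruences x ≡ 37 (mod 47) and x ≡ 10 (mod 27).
37

Using Chinese Remainder Theorem:
M = 47 × 27 = 1269
M1 = 27, M2 = 47
y1 = 27^(-1) mod 47 = 7
y2 = 47^(-1) mod 27 = 23
x = (37×27×7 + 10×47×23) mod 1269 = 37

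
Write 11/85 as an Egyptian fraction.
1/8 + 1/227 + 1/154360

Greedy algorithm:
11/85: ceiling(85/11) = 8, use 1/8
3/680: ceiling(680/3) = 227, use 1/227
1/154360: ceiling(154360/1) = 154360, use 1/154360
Result: 11/85 = 1/8 + 1/227 + 1/154360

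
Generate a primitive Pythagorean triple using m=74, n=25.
(4851, 3700, 6101)

Euclid's formula: a = m² - n², b = 2mn, c = m² + n²
m = 74, n = 25
a = 74² - 25² = 5476 - 625 = 4851
b = 2 × 74 × 25 = 3700
c = 74² + 25² = 5476 + 625 = 6101
Verification: 4851² + 3700² = 23532201 + 13690000 = 37222201 = 6101² ✓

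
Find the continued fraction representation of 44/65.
[0; 1, 2, 10, 2]

Euclidean algorithm steps:
44 = 0 × 65 + 44
65 = 1 × 44 + 21
44 = 2 × 21 + 2
21 = 10 × 2 + 1
2 = 2 × 1 + 0
Continued fraction: [0; 1, 2, 10, 2]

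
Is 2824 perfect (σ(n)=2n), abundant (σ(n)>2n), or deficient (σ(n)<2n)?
deficient

Proper divisors of 2824: sum = 1 + 2 + 4 + 8 + 353 + 706 + 1412 = 2486
Since 2486 < 2824, 2824 is deficient.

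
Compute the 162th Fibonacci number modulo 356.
68

Matrix identity: Q^n = [[F_(n+1), F_n], [F_n, F_(n-1)]] with Q = [[1,1],[1,0]].
n = 162 = 10100010₂. Square-and-multiply, entries mod 356:
Q^1 = [[1,1],[1,0]]
Q^2 = (Q^1)² = [[2,1],[1,1]]
Q^5 = (Q^2)²·Q = [[8,5],[5,3]]
Q^10 = (Q^5)² = [[89,55],[55,34]]
Q^20 = (Q^10)² = [[266,1],[1,265]]
Q^40 = (Q^20)² = [[269,175],[175,94]]
Q^81 = (Q^40)²·Q = [[259,102],[102,157]]
Q^162 = (Q^81)² = [[233,68],[68,165]]
F_162 mod 356 = Q^162[0][1] = 68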